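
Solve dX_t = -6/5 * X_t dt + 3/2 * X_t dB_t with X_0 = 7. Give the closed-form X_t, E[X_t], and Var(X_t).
X_t = 7 * exp((-93/40) t + (3/2) B_t); E[X_t] = 7*exp(-6*t/5); Var(X_t) = (49*exp(9*t/4) - 49)*exp(-12*t/5)

For GBM dX = mu X dt + sigma X dB with X_0 = x_0, apply Itô to Y = log X: dY = (mu - sigma^2/2) dt + sigma dB, so Y_t = log(x_0) + (mu - sigma^2/2) t + sigma B_t and hence X_t = x_0 * exp((mu - sigma^2/2) t + sigma B_t).
With mu = -6/5, sigma = 3/2, x_0 = 7, this gives:
  X_t = 7 * exp((-93/40) * t + (3/2) * B_t).
Since sigma*B_t ~ Normal(0, sigma^2 t), E[exp(sigma*B_t)] = exp(sigma^2 t / 2); so E[X_t] = x_0 * exp((mu - sigma^2/2) t) * exp(sigma^2 t / 2) = x_0 * exp(mu t) = 7*exp(-6*t/5).
Var(X_t) = E[X_t^2] - (E[X_t])^2 = x_0^2 * exp(2 mu t) * (exp(sigma^2 t) - 1) = (49*exp(9*t/4) - 49)*exp(-12*t/5).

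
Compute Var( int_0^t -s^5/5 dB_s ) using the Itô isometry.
Var = t^11/275

The Itô integral of a deterministic integrand f(s) has mean 0 because each increment f(s) * (B_{s+ds} - B_s) has mean 0. By the Itô isometry:
  Var( int_0^t f(s) dB_s ) = E[ (int_0^t f(s) dB_s)^2 ] = int_0^t f(s)^2 ds.
Here f(s) = -s^5/5, so f(s)^2 = s^10/25. Integrate:
  int_0^t (s^10/25) ds = t^11/275.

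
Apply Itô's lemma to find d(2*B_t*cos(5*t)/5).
d(2*B_t*cos(5*t)/5) = (-2*B_t*sin(5*t)) dt + (2*cos(5*t)/5) dB_t

Itô's formula for f(t, x): d f(t, B_t) = (f_t + (1/2) f_xx) dt + f_x dB_t. Compute partials of f(t, x) = 2*x*cos(5*t)/5:
  f_t(t,x)  = -2*x*sin(5*t)
  f_x(t,x)  = 2*cos(5*t)/5
  f_xx(t,x) = 0
Assemble drift = f_t + (1/2) f_xx = -2*x*sin(5*t) and diffusion = f_x = 2*cos(5*t)/5. Substituting x = B_t:
  d(2*B_t*cos(5*t)/5) = (-2*B_t*sin(5*t)) dt + (2*cos(5*t)/5) dB_t.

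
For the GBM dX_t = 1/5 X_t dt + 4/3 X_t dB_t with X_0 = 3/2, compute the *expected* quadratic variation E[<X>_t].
E[<X>_t] = 90*exp(98*t/45)/49 - 90/49

<X>_t = int_0^t ((4/3) * X_s)^2 ds. Taking expectation inside the integral: E[<X>_t] = (4/3)^2 * int_0^t E[X_s^2] ds. For GBM, E[X_s^2] = x_0^2 * exp((2 mu + sigma^2) s). Integrating:
  E[<X>_t] = (4/3)^2 * (3/2)^2 * (exp((2*(1/5) + (4/3)^2) t) - 1) / (2*(1/5) + (4/3)^2)
           = (4/3)^2 * (3/2)^2 * (exp((98/45) t) - 1) / (98/45) = 90*exp(98*t/45)/49 - 90/49.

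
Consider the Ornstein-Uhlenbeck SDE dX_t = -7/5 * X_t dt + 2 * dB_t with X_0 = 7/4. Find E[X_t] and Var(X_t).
E[X_t] = 7*exp(-7*t/5)/4; Var(X_t) = 10/7 - 10*exp(-14*t/5)/7

The OU SDE dX = -theta X dt + sigma dB admits the integrating factor exp(theta t): d(exp(theta t) X_t) = sigma exp(theta t) dB_t. Integrating from 0 to t:
  X_t = x_0 * exp(-theta t) + sigma * int_0^t exp(-theta (t-s)) dB_s.
The Itô integral has mean 0 and (by the Itô isometry) variance sigma^2 * int_0^t exp(-2 theta (t - s)) ds = sigma^2 * (1 - exp(-2 theta t)) / (2 theta).
With theta = 7/5, sigma = 2, x_0 = 7/4:
  E[X_t] = 7/4 * exp(-7/5 t) = 7*exp(-7*t/5)/4
  Var(X_t) = (2)^2 * (1 - exp(-2*7/5 t)) / (2 * 7/5) = 10/7 - 10*exp(-14*t/5)/7.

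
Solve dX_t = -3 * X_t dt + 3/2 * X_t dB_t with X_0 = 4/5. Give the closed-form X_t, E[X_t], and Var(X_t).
X_t = 4/5 * exp((-33/8) t + (3/2) B_t); E[X_t] = 4*exp(-3*t)/5; Var(X_t) = (16*exp(9*t/4) - 16)*exp(-6*t)/25

For GBM dX = mu X dt + sigma X dB with X_0 = x_0, apply Itô to Y = log X: dY = (mu - sigma^2/2) dt + sigma dB, so Y_t = log(x_0) + (mu - sigma^2/2) t + sigma B_t and hence X_t = x_0 * exp((mu - sigma^2/2) t + sigma B_t).
With mu = -3, sigma = 3/2, x_0 = 4/5, this gives:
  X_t = 4/5 * exp((-33/8) * t + (3/2) * B_t).
Since sigma*B_t ~ Normal(0, sigma^2 t), E[exp(sigma*B_t)] = exp(sigma^2 t / 2); so E[X_t] = x_0 * exp((mu - sigma^2/2) t) * exp(sigma^2 t / 2) = x_0 * exp(mu t) = 4*exp(-3*t)/5.
Var(X_t) = E[X_t^2] - (E[X_t])^2 = x_0^2 * exp(2 mu t) * (exp(sigma^2 t) - 1) = (16*exp(9*t/4) - 16)*exp(-6*t)/25.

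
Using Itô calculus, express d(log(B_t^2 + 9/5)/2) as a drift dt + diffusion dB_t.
d(log(B_t^2 + 9/5)/2) = (5*(9 - 5*B_t^2)/(2*(5*B_t^2 + 9)^2)) dt + (5*B_t/(5*B_t^2 + 9)) dB_t

Itô's formula for f(B_t) gives d f(B_t) = f'(B_t) dB_t + (1/2) f''(B_t) dt. Compute derivatives of f(x) = log(x^2 + 9/5)/2:
  f'(x)  = 5*x/(5*x^2 + 9)
  f''(x) = 5*(9 - 5*x^2)/(5*x^2 + 9)^2
Substitute x = B_t and multiply the f'' term by 1/2:
  drift     = (1/2) * (5*(9 - 5*x^2)/(5*x^2 + 9)^2) evaluated at B_t = 5*(9 - 5*B_t^2)/(2*(5*B_t^2 + 9)^2)
  diffusion = (5*x/(5*x^2 + 9)) evaluated at B_t = 5*B_t/(5*B_t^2 + 9)
Therefore d(log(B_t^2 + 9/5)/2) = (5*(9 - 5*B_t^2)/(2*(5*B_t^2 + 9)^2)) dt + (5*B_t/(5*B_t^2 + 9)) dB_t.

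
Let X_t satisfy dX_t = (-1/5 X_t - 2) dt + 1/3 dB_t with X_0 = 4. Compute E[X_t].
E[X_t] = -10 + 14*exp(-t/5)

Taking expectations and using E[dB_t] = 0, the mean m(t) = E[X_t] satisfies the ODE m'(t) = a m(t) + b with m(0) = x_0. With a = -1/5, b = -2, x_0 = 4, the solution is
  m(t) = x_0 * exp(a t) + (b/a) * (exp(a t) - 1)
       = 4 * exp((-1/5) t) + ((-2)/(-1/5)) * (exp((-1/5) t) - 1)
       = -10 + 14*exp(-t/5).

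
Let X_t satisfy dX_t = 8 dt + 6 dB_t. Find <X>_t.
<X>_t = 36*t

For an Itô process dX_t = a(t) dt + b(t) dB_t, the quadratic variation is <X>_t = int_0^t b(s)^2 ds (the drift term does not contribute). Here b(s) = 6, so
  b(s)^2 = 36.
Integrating from 0 to t:
  <X>_t = int_0^t (36) ds = 36*t.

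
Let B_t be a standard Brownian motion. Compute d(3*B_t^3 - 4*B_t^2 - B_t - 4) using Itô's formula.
d(3*B_t^3 - 4*B_t^2 - B_t - 4) = (9*B_t - 4) dt + (9*B_t^2 - 8*B_t - 1) dB_t

Itô's formula for f(B_t) gives d f(B_t) = f'(B_t) dB_t + (1/2) f''(B_t) dt. Compute derivatives of f(x) = 3*x^3 - 4*x^2 - x - 4:
  f'(x)  = 9*x^2 - 8*x - 1
  f''(x) = 18*x - 8
Substitute x = B_t and multiply the f'' term by 1/2:
  drift     = (1/2) * (18*x - 8) evaluated at B_t = 9*B_t - 4
  diffusion = (9*x^2 - 8*x - 1) evaluated at B_t = 9*B_t^2 - 8*B_t - 1
Therefore d(3*B_t^3 - 4*B_t^2 - B_t - 4) = (9*B_t - 4) dt + (9*B_t^2 - 8*B_t - 1) dB_t.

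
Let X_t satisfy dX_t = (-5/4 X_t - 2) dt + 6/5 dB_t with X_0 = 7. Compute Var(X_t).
Var(X_t) = 72/125 - 72*exp(-5*t/2)/125

The variance V(t) = Var(X_t) satisfies V'(t) = 2 a V(t) + c^2 with V(0) = 0 (drift coefficient is linear in X, diffusion is constant). With a = -5/4, c = 6/5, the solution is
  V(t) = (c^2 / (2 a)) * (exp(2 a t) - 1)
       = ((6/5)^2 / (2*(-5/4))) * (exp((-5/2) t) - 1)
       = 72/125 - 72*exp(-5*t/2)/125.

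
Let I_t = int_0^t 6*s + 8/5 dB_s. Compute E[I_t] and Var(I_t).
E[I_t] = 0; Var(I_t) = 4*t*(75*t^2 + 60*t + 16)/25

The Itô integral of a deterministic integrand f(s) has mean 0 because each increment f(s) * (B_{s+ds} - B_s) has mean 0. By the Itô isometry:
  Var( int_0^t f(s) dB_s ) = E[ (int_0^t f(s) dB_s)^2 ] = int_0^t f(s)^2 ds.
Here f(s) = 6*s + 8/5, so f(s)^2 = 4*(15*s + 4)^2/25. Integrate:
  int_0^t (4*(15*s + 4)^2/25) ds = 4*t*(75*t^2 + 60*t + 16)/25.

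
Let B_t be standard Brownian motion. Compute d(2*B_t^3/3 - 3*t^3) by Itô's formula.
d(2*B_t^3/3 - 3*t^3) = (2*B_t - 9*t^2) dt + (2*B_t^2) dB_t

Itô's formula for f(t, x): d f(t, B_t) = (f_t + (1/2) f_xx) dt + f_x dB_t. Compute partials of f(t, x) = -3*t^3 + 2*x^3/3:
  f_t(t,x)  = -9*t^2
  f_x(t,x)  = 2*x^2
  f_xx(t,x) = 4*x
Assemble drift = f_t + (1/2) f_xx = -9*t^2 + 2*x and diffusion = f_x = 2*x^2. Substituting x = B_t:
  d(2*B_t^3/3 - 3*t^3) = (2*B_t - 9*t^2) dt + (2*B_t^2) dB_t.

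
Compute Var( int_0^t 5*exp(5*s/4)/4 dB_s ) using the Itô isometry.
Var = 5*exp(5*t/2)/8 - 5/8

The Itô integral of a deterministic integrand f(s) has mean 0 because each increment f(s) * (B_{s+ds} - B_s) has mean 0. By the Itô isometry:
  Var( int_0^t f(s) dB_s ) = E[ (int_0^t f(s) dB_s)^2 ] = int_0^t f(s)^2 ds.
Here f(s) = 5*exp(5*s/4)/4, so f(s)^2 = 25*exp(5*s/2)/16. Integrate:
  int_0^t (25*exp(5*s/2)/16) ds = 5*exp(5*t/2)/8 - 5/8.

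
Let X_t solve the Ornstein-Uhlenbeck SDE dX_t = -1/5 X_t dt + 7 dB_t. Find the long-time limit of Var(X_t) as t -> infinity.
lim Var(X_t) = 245/2

The OU SDE dX = -theta X dt + sigma dB admits the integrating factor exp(theta t): d(exp(theta t) X_t) = sigma exp(theta t) dB_t. Integrating from 0 to t gives X_t = x_0 * exp(-theta t) + sigma * int_0^t exp(-theta (t-s)) dB_s for any initial x_0. The Itô integral has variance (by the Itô isometry) sigma^2 * int_0^t exp(-2 theta (t - s)) ds = sigma^2 * (1 - exp(-2 theta t)) / (2 theta), independent of x_0.
With theta = 1/5, sigma = 7:
  Var(X_t) = (7)^2 * (1 - exp(-2*1/5 t)) / (2 * 1/5) = 245/2 - 245*exp(-2*t/5)/2.
As t -> infinity, exp(-2*1/5 t) -> 0, so the stationary variance is sigma^2 / (2 theta) = 245/2.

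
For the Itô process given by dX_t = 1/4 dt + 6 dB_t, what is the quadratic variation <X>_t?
<X>_t = 36*t

For an Itô process dX_t = a(t) dt + b(t) dB_t, the quadratic variation is <X>_t = int_0^t b(s)^2 ds (the drift term does not contribute). Here b(s) = 6, so
  b(s)^2 = 36.
Integrating from 0 to t:
  <X>_t = int_0^t (36) ds = 36*t.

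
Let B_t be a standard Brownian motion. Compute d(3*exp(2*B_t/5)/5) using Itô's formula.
d(3*exp(2*B_t/5)/5) = (6*exp(2*B_t/5)/125) dt + (6*exp(2*B_t/5)/25) dB_t

Itô's formula for f(B_t) gives d f(B_t) = f'(B_t) dB_t + (1/2) f''(B_t) dt. Compute derivatives of f(x) = 3*exp(2*x/5)/5:
  f'(x)  = 6*exp(2*x/5)/25
  f''(x) = 12*exp(2*x/5)/125
Substitute x = B_t and multiply the f'' term by 1/2:
  drift     = (1/2) * (12*exp(2*x/5)/125) evaluated at B_t = 6*exp(2*B_t/5)/125
  diffusion = (6*exp(2*x/5)/25) evaluated at B_t = 6*exp(2*B_t/5)/25
Therefore d(3*exp(2*B_t/5)/5) = (6*exp(2*B_t/5)/125) dt + (6*exp(2*B_t/5)/25) dB_t.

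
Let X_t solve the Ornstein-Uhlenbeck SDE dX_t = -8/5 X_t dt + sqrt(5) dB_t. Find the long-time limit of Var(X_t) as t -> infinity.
lim Var(X_t) = 25/16

The OU SDE dX = -theta X dt + sigma dB admits the integrating factor exp(theta t): d(exp(theta t) X_t) = sigma exp(theta t) dB_t. Integrating from 0 to t gives X_t = x_0 * exp(-theta t) + sigma * int_0^t exp(-theta (t-s)) dB_s for any initial x_0. The Itô integral has variance (by the Itô isometry) sigma^2 * int_0^t exp(-2 theta (t - s)) ds = sigma^2 * (1 - exp(-2 theta t)) / (2 theta), independent of x_0.
With theta = 8/5, sigma = sqrt(5):
  Var(X_t) = (sqrt(5))^2 * (1 - exp(-2*8/5 t)) / (2 * 8/5) = 25/16 - 25*exp(-16*t/5)/16.
As t -> infinity, exp(-2*8/5 t) -> 0, so the stationary variance is sigma^2 / (2 theta) = 25/16.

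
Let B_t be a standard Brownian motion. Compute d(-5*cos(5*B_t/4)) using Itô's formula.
d(-5*cos(5*B_t/4)) = (125*cos(5*B_t/4)/32) dt + (25*sin(5*B_t/4)/4) dB_t

Itô's formula for f(B_t) gives d f(B_t) = f'(B_t) dB_t + (1/2) f''(B_t) dt. Compute derivatives of f(x) = -5*cos(5*x/4):
  f'(x)  = 25*sin(5*x/4)/4
  f''(x) = 125*cos(5*x/4)/16
Substitute x = B_t and multiply the f'' term by 1/2:
  drift     = (1/2) * (125*cos(5*x/4)/16) evaluated at B_t = 125*cos(5*B_t/4)/32
  diffusion = (25*sin(5*x/4)/4) evaluated at B_t = 25*sin(5*B_t/4)/4
Therefore d(-5*cos(5*B_t/4)) = (125*cos(5*B_t/4)/32) dt + (25*sin(5*B_t/4)/4) dB_t.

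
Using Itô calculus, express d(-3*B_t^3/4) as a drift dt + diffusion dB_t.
d(-3*B_t^3/4) = (-9*B_t/4) dt + (-9*B_t^2/4) dB_t

Itô's formula for f(B_t) gives d f(B_t) = f'(B_t) dB_t + (1/2) f''(B_t) dt. Compute derivatives of f(x) = -3*x^3/4:
  f'(x)  = -9*x^2/4
  f''(x) = -9*x/2
Substitute x = B_t and multiply the f'' term by 1/2:
  drift     = (1/2) * (-9*x/2) evaluated at B_t = -9*B_t/4
  diffusion = (-9*x^2/4) evaluated at B_t = -9*B_t^2/4
Therefore d(-3*B_t^3/4) = (-9*B_t/4) dt + (-9*B_t^2/4) dB_t.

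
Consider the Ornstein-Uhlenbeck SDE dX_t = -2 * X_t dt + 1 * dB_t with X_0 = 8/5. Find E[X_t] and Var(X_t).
E[X_t] = 8*exp(-2*t)/5; Var(X_t) = 1/4 - exp(-4*t)/4

The OU SDE dX = -theta X dt + sigma dB admits the integrating factor exp(theta t): d(exp(theta t) X_t) = sigma exp(theta t) dB_t. Integrating from 0 to t:
  X_t = x_0 * exp(-theta t) + sigma * int_0^t exp(-theta (t-s)) dB_s.
The Itô integral has mean 0 and (by the Itô isometry) variance sigma^2 * int_0^t exp(-2 theta (t - s)) ds = sigma^2 * (1 - exp(-2 theta t)) / (2 theta).
With theta = 2, sigma = 1, x_0 = 8/5:
  E[X_t] = 8/5 * exp(-2 t) = 8*exp(-2*t)/5
  Var(X_t) = (1)^2 * (1 - exp(-2*2 t)) / (2 * 2) = 1/4 - exp(-4*t)/4.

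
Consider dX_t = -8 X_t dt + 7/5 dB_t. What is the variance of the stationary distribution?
lim Var(X_t) = 49/400

The OU SDE dX = -theta X dt + sigma dB admits the integrating factor exp(theta t): d(exp(theta t) X_t) = sigma exp(theta t) dB_t. Integrating from 0 to t gives X_t = x_0 * exp(-theta t) + sigma * int_0^t exp(-theta (t-s)) dB_s for any initial x_0. The Itô integral has variance (by the Itô isometry) sigma^2 * int_0^t exp(-2 theta (t - s)) ds = sigma^2 * (1 - exp(-2 theta t)) / (2 theta), independent of x_0.
With theta = 8, sigma = 7/5:
  Var(X_t) = (7/5)^2 * (1 - exp(-2*8 t)) / (2 * 8) = 49/400 - 49*exp(-16*t)/400.
As t -> infinity, exp(-2*8 t) -> 0, so the stationary variance is sigma^2 / (2 theta) = 49/400.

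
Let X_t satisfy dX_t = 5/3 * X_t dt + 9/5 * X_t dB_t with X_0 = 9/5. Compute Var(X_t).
Var(X_t) = 81*(exp(81*t/25) - 1)*exp(10*t/3)/25

For GBM dX = mu X dt + sigma X dB with X_0 = x_0, apply Itô to Y = log X: dY = (mu - sigma^2/2) dt + sigma dB, so Y_t = log(x_0) + (mu - sigma^2/2) t + sigma B_t and hence X_t = x_0 * exp((mu - sigma^2/2) t + sigma B_t).
With mu = 5/3, sigma = 9/5, x_0 = 9/5, this gives:
  X_t = 9/5 * exp((7/150) * t + (9/5) * B_t).
Since sigma*B_t ~ Normal(0, sigma^2 t), E[exp(sigma*B_t)] = exp(sigma^2 t / 2); so E[X_t] = x_0 * exp((mu - sigma^2/2) t) * exp(sigma^2 t / 2) = x_0 * exp(mu t) = 9*exp(5*t/3)/5.
Var(X_t) = E[X_t^2] - (E[X_t])^2 = x_0^2 * exp(2 mu t) * (exp(sigma^2 t) - 1) = 81*(exp(81*t/25) - 1)*exp(10*t/3)/25.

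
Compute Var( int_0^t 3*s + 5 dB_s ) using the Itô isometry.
Var = t*(3*t^2 + 15*t + 25)

The Itô integral of a deterministic integrand f(s) has mean 0 because each increment f(s) * (B_{s+ds} - B_s) has mean 0. By the Itô isometry:
  Var( int_0^t f(s) dB_s ) = E[ (int_0^t f(s) dB_s)^2 ] = int_0^t f(s)^2 ds.
Here f(s) = 3*s + 5, so f(s)^2 = (3*s + 5)^2. Integrate:
  int_0^t ((3*s + 5)^2) ds = t*(3*t^2 + 15*t + 25).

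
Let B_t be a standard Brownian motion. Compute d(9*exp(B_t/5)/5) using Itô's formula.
d(9*exp(B_t/5)/5) = (9*exp(B_t/5)/250) dt + (9*exp(B_t/5)/25) dB_t

Itô's formula for f(B_t) gives d f(B_t) = f'(B_t) dB_t + (1/2) f''(B_t) dt. Compute derivatives of f(x) = 9*exp(x/5)/5:
  f'(x)  = 9*exp(x/5)/25
  f''(x) = 9*exp(x/5)/125
Substitute x = B_t and multiply the f'' term by 1/2:
  drift     = (1/2) * (9*exp(x/5)/125) evaluated at B_t = 9*exp(B_t/5)/250
  diffusion = (9*exp(x/5)/25) evaluated at B_t = 9*exp(B_t/5)/25
Therefore d(9*exp(B_t/5)/5) = (9*exp(B_t/5)/250) dt + (9*exp(B_t/5)/25) dB_t.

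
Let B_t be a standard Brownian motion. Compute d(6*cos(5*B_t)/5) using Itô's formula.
d(6*cos(5*B_t)/5) = (-15*cos(5*B_t)) dt + (-6*sin(5*B_t)) dB_t

Itô's formula for f(B_t) gives d f(B_t) = f'(B_t) dB_t + (1/2) f''(B_t) dt. Compute derivatives of f(x) = 6*cos(5*x)/5:
  f'(x)  = -6*sin(5*x)
  f''(x) = -30*cos(5*x)
Substitute x = B_t and multiply the f'' term by 1/2:
  drift     = (1/2) * (-30*cos(5*x)) evaluated at B_t = -15*cos(5*B_t)
  diffusion = (-6*sin(5*x)) evaluated at B_t = -6*sin(5*B_t)
Therefore d(6*cos(5*B_t)/5) = (-15*cos(5*B_t)) dt + (-6*sin(5*B_t)) dB_t.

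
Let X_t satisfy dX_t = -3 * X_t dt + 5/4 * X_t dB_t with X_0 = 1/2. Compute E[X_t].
E[X_t] = exp(-3*t)/2

For GBM dX = mu X dt + sigma X dB with X_0 = x_0, apply Itô to Y = log X: dY = (mu - sigma^2/2) dt + sigma dB, so Y_t = log(x_0) + (mu - sigma^2/2) t + sigma B_t and hence X_t = x_0 * exp((mu - sigma^2/2) t + sigma B_t).
With mu = -3, sigma = 5/4, x_0 = 1/2, this gives:
  X_t = 1/2 * exp((-121/32) * t + (5/4) * B_t).
Since sigma*B_t ~ Normal(0, sigma^2 t), E[exp(sigma*B_t)] = exp(sigma^2 t / 2); so E[X_t] = x_0 * exp((mu - sigma^2/2) t) * exp(sigma^2 t / 2) = x_0 * exp(mu t) = exp(-3*t)/2.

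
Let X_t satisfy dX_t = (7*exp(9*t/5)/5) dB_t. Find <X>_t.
<X>_t = 49*exp(18*t/5)/90 - 49/90

For an Itô process dX_t = a(t) dt + b(t) dB_t, the quadratic variation is <X>_t = int_0^t b(s)^2 ds (the drift term does not contribute). Here b(s) = 7*exp(9*s/5)/5, so
  b(s)^2 = 49*exp(18*s/5)/25.
Integrating from 0 to t:
  <X>_t = int_0^t (49*exp(18*s/5)/25) ds = 49*exp(18*t/5)/90 - 49/90.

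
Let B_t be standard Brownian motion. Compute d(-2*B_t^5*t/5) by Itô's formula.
d(-2*B_t^5*t/5) = (2*B_t^3*(-B_t^2 - 10*t)/5) dt + (-2*B_t^4*t) dB_t

Itô's formula for f(t, x): d f(t, B_t) = (f_t + (1/2) f_xx) dt + f_x dB_t. Compute partials of f(t, x) = -2*t*x^5/5:
  f_t(t,x)  = -2*x^5/5
  f_x(t,x)  = -2*t*x^4
  f_xx(t,x) = -8*t*x^3
Assemble drift = f_t + (1/2) f_xx = 2*x^3*(-10*t - x^2)/5 and diffusion = f_x = -2*t*x^4. Substituting x = B_t:
  d(-2*B_t^5*t/5) = (2*B_t^3*(-B_t^2 - 10*t)/5) dt + (-2*B_t^4*t) dB_t.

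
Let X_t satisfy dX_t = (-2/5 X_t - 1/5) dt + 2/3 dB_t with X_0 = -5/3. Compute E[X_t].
E[X_t] = -1/2 - 7*exp(-2*t/5)/6

Taking expectations and using E[dB_t] = 0, the mean m(t) = E[X_t] satisfies the ODE m'(t) = a m(t) + b with m(0) = x_0. With a = -2/5, b = -1/5, x_0 = -5/3, the solution is
  m(t) = x_0 * exp(a t) + (b/a) * (exp(a t) - 1)
       = (-5/3) * exp((-2/5) t) + ((-1/5)/(-2/5)) * (exp((-2/5) t) - 1)
       = -1/2 - 7*exp(-2*t/5)/6.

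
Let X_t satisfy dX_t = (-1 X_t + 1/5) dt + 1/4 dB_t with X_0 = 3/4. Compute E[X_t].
E[X_t] = 1/5 + 11*exp(-t)/20

Taking expectations and using E[dB_t] = 0, the mean m(t) = E[X_t] satisfies the ODE m'(t) = a m(t) + b with m(0) = x_0. With a = -1, b = 1/5, x_0 = 3/4, the solution is
  m(t) = x_0 * exp(a t) + (b/a) * (exp(a t) - 1)
       = (3/4) * exp((-1) t) + ((1/5)/(-1)) * (exp((-1) t) - 1)
       = 1/5 + 11*exp(-t)/20.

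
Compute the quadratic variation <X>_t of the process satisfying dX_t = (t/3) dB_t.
<X>_t = t^3/27

For an Itô process dX_t = a(t) dt + b(t) dB_t, the quadratic variation is <X>_t = int_0^t b(s)^2 ds (the drift term does not contribute). Here b(s) = s/3, so
  b(s)^2 = s^2/9.
Integrating from 0 to t:
  <X>_t = int_0^t (s^2/9) ds = t^3/27.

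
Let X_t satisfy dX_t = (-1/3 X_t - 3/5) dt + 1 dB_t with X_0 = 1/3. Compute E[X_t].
E[X_t] = -9/5 + 32*exp(-t/3)/15

Taking expectations and using E[dB_t] = 0, the mean m(t) = E[X_t] satisfies the ODE m'(t) = a m(t) + b with m(0) = x_0. With a = -1/3, b = -3/5, x_0 = 1/3, the solution is
  m(t) = x_0 * exp(a t) + (b/a) * (exp(a t) - 1)
       = (1/3) * exp((-1/3) t) + ((-3/5)/(-1/3)) * (exp((-1/3) t) - 1)
       = -9/5 + 32*exp(-t/3)/15.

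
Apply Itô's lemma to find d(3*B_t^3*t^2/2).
d(3*B_t^3*t^2/2) = (3*B_t*t*(2*B_t^2 + 3*t)/2) dt + (9*B_t^2*t^2/2) dB_t

Itô's formula for f(t, x): d f(t, B_t) = (f_t + (1/2) f_xx) dt + f_x dB_t. Compute partials of f(t, x) = 3*t^2*x^3/2:
  f_t(t,x)  = 3*t*x^3
  f_x(t,x)  = 9*t^2*x^2/2
  f_xx(t,x) = 9*t^2*x
Assemble drift = f_t + (1/2) f_xx = 3*t*x*(3*t + 2*x^2)/2 and diffusion = f_x = 9*t^2*x^2/2. Substituting x = B_t:
  d(3*B_t^3*t^2/2) = (3*B_t*t*(2*B_t^2 + 3*t)/2) dt + (9*B_t^2*t^2/2) dB_t.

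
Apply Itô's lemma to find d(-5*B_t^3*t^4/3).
d(-5*B_t^3*t^4/3) = (5*B_t*t^3*(-4*B_t^2 - 3*t)/3) dt + (-5*B_t^2*t^4) dB_t

Itô's formula for f(t, x): d f(t, B_t) = (f_t + (1/2) f_xx) dt + f_x dB_t. Compute partials of f(t, x) = -5*t^4*x^3/3:
  f_t(t,x)  = -20*t^3*x^3/3
  f_x(t,x)  = -5*t^4*x^2
  f_xx(t,x) = -10*t^4*x
Assemble drift = f_t + (1/2) f_xx = 5*t^3*x*(-3*t - 4*x^2)/3 and diffusion = f_x = -5*t^4*x^2. Substituting x = B_t:
  d(-5*B_t^3*t^4/3) = (5*B_t*t^3*(-4*B_t^2 - 3*t)/3) dt + (-5*B_t^2*t^4) dB_t.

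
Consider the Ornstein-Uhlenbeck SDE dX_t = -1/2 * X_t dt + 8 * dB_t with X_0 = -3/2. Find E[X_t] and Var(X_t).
E[X_t] = -3*exp(-t/2)/2; Var(X_t) = 64 - 64*exp(-t)

The OU SDE dX = -theta X dt + sigma dB admits the integrating factor exp(theta t): d(exp(theta t) X_t) = sigma exp(theta t) dB_t. Integrating from 0 to t:
  X_t = x_0 * exp(-theta t) + sigma * int_0^t exp(-theta (t-s)) dB_s.
The Itô integral has mean 0 and (by the Itô isometry) variance sigma^2 * int_0^t exp(-2 theta (t - s)) ds = sigma^2 * (1 - exp(-2 theta t)) / (2 theta).
With theta = 1/2, sigma = 8, x_0 = -3/2:
  E[X_t] = -3/2 * exp(-1/2 t) = -3*exp(-t/2)/2
  Var(X_t) = (8)^2 * (1 - exp(-2*1/2 t)) / (2 * 1/2) = 64 - 64*exp(-t).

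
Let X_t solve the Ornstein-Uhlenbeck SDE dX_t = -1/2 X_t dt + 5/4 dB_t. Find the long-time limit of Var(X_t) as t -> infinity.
lim Var(X_t) = 25/16

The OU SDE dX = -theta X dt + sigma dB admits the integrating factor exp(theta t): d(exp(theta t) X_t) = sigma exp(theta t) dB_t. Integrating from 0 to t gives X_t = x_0 * exp(-theta t) + sigma * int_0^t exp(-theta (t-s)) dB_s for any initial x_0. The Itô integral has variance (by the Itô isometry) sigma^2 * int_0^t exp(-2 theta (t - s)) ds = sigma^2 * (1 - exp(-2 theta t)) / (2 theta), independent of x_0.
With theta = 1/2, sigma = 5/4:
  Var(X_t) = (5/4)^2 * (1 - exp(-2*1/2 t)) / (2 * 1/2) = 25/16 - 25*exp(-t)/16.
As t -> infinity, exp(-2*1/2 t) -> 0, so the stationary variance is sigma^2 / (2 theta) = 25/16.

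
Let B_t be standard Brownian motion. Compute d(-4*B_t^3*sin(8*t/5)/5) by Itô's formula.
d(-4*B_t^3*sin(8*t/5)/5) = (4*B_t*(-8*B_t^2*cos(8*t/5) - 15*sin(8*t/5))/25) dt + (-12*B_t^2*sin(8*t/5)/5) dB_t

Itô's formula for f(t, x): d f(t, B_t) = (f_t + (1/2) f_xx) dt + f_x dB_t. Compute partials of f(t, x) = -4*x^3*sin(8*t/5)/5:
  f_t(t,x)  = -32*x^3*cos(8*t/5)/25
  f_x(t,x)  = -12*x^2*sin(8*t/5)/5
  f_xx(t,x) = -24*x*sin(8*t/5)/5
Assemble drift = f_t + (1/2) f_xx = 4*x*(-8*x^2*cos(8*t/5) - 15*sin(8*t/5))/25 and diffusion = f_x = -12*x^2*sin(8*t/5)/5. Substituting x = B_t:
  d(-4*B_t^3*sin(8*t/5)/5) = (4*B_t*(-8*B_t^2*cos(8*t/5) - 15*sin(8*t/5))/25) dt + (-12*B_t^2*sin(8*t/5)/5) dB_t.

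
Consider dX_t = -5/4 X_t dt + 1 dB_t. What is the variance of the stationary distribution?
lim Var(X_t) = 2/5

The OU SDE dX = -theta X dt + sigma dB admits the integrating factor exp(theta t): d(exp(theta t) X_t) = sigma exp(theta t) dB_t. Integrating from 0 to t gives X_t = x_0 * exp(-theta t) + sigma * int_0^t exp(-theta (t-s)) dB_s for any initial x_0. The Itô integral has variance (by the Itô isometry) sigma^2 * int_0^t exp(-2 theta (t - s)) ds = sigma^2 * (1 - exp(-2 theta t)) / (2 theta), independent of x_0.
With theta = 5/4, sigma = 1:
  Var(X_t) = (1)^2 * (1 - exp(-2*5/4 t)) / (2 * 5/4) = 2/5 - 2*exp(-5*t/2)/5.
As t -> infinity, exp(-2*5/4 t) -> 0, so the stationary variance is sigma^2 / (2 theta) = 2/5.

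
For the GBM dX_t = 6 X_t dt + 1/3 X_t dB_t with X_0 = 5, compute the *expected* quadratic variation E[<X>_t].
E[<X>_t] = 25*exp(109*t/9)/109 - 25/109

<X>_t = int_0^t ((1/3) * X_s)^2 ds. Taking expectation inside the integral: E[<X>_t] = (1/3)^2 * int_0^t E[X_s^2] ds. For GBM, E[X_s^2] = x_0^2 * exp((2 mu + sigma^2) s). Integrating:
  E[<X>_t] = (1/3)^2 * 5^2 * (exp((2*6 + (1/3)^2) t) - 1) / (2*6 + (1/3)^2)
           = (1/3)^2 * 5^2 * (exp((109/9) t) - 1) / (109/9) = 25*exp(109*t/9)/109 - 25/109.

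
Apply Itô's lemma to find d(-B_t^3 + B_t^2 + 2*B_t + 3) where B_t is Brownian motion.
d(-B_t^3 + B_t^2 + 2*B_t + 3) = (1 - 3*B_t) dt + (-3*B_t^2 + 2*B_t + 2) dB_t

Itô's formula for f(B_t) gives d f(B_t) = f'(B_t) dB_t + (1/2) f''(B_t) dt. Compute derivatives of f(x) = -x^3 + x^2 + 2*x + 3:
  f'(x)  = -3*x^2 + 2*x + 2
  f''(x) = 2 - 6*x
Substitute x = B_t and multiply the f'' term by 1/2:
  drift     = (1/2) * (2 - 6*x) evaluated at B_t = 1 - 3*B_t
  diffusion = (-3*x^2 + 2*x + 2) evaluated at B_t = -3*B_t^2 + 2*B_t + 2
Therefore d(-B_t^3 + B_t^2 + 2*B_t + 3) = (1 - 3*B_t) dt + (-3*B_t^2 + 2*B_t + 2) dB_t.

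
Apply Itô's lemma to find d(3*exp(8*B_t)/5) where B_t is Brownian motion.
d(3*exp(8*B_t)/5) = (96*exp(8*B_t)/5) dt + (24*exp(8*B_t)/5) dB_t

Itô's formula for f(B_t) gives d f(B_t) = f'(B_t) dB_t + (1/2) f''(B_t) dt. Compute derivatives of f(x) = 3*exp(8*x)/5:
  f'(x)  = 24*exp(8*x)/5
  f''(x) = 192*exp(8*x)/5
Substitute x = B_t and multiply the f'' term by 1/2:
  drift     = (1/2) * (192*exp(8*x)/5) evaluated at B_t = 96*exp(8*B_t)/5
  diffusion = (24*exp(8*x)/5) evaluated at B_t = 24*exp(8*B_t)/5
Therefore d(3*exp(8*B_t)/5) = (96*exp(8*B_t)/5) dt + (24*exp(8*B_t)/5) dB_t.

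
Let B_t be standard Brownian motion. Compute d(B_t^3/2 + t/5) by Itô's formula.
d(B_t^3/2 + t/5) = (3*B_t/2 + 1/5) dt + (3*B_t^2/2) dB_t

Itô's formula for f(t, x): d f(t, B_t) = (f_t + (1/2) f_xx) dt + f_x dB_t. Compute partials of f(t, x) = t/5 + x^3/2:
  f_t(t,x)  = 1/5
  f_x(t,x)  = 3*x^2/2
  f_xx(t,x) = 3*x
Assemble drift = f_t + (1/2) f_xx = 3*x/2 + 1/5 and diffusion = f_x = 3*x^2/2. Substituting x = B_t:
  d(B_t^3/2 + t/5) = (3*B_t/2 + 1/5) dt + (3*B_t^2/2) dB_t.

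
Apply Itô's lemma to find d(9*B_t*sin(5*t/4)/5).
d(9*B_t*sin(5*t/4)/5) = (9*B_t*cos(5*t/4)/4) dt + (9*sin(5*t/4)/5) dB_t

Itô's formula for f(t, x): d f(t, B_t) = (f_t + (1/2) f_xx) dt + f_x dB_t. Compute partials of f(t, x) = 9*x*sin(5*t/4)/5:
  f_t(t,x)  = 9*x*cos(5*t/4)/4
  f_x(t,x)  = 9*sin(5*t/4)/5
  f_xx(t,x) = 0
Assemble drift = f_t + (1/2) f_xx = 9*x*cos(5*t/4)/4 and diffusion = f_x = 9*sin(5*t/4)/5. Substituting x = B_t:
  d(9*B_t*sin(5*t/4)/5) = (9*B_t*cos(5*t/4)/4) dt + (9*sin(5*t/4)/5) dB_t.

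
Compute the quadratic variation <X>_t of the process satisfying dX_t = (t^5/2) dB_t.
<X>_t = t^11/44

For an Itô process dX_t = a(t) dt + b(t) dB_t, the quadratic variation is <X>_t = int_0^t b(s)^2 ds (the drift term does not contribute). Here b(s) = s^5/2, so
  b(s)^2 = s^10/4.
Integrating from 0 to t:
  <X>_t = int_0^t (s^10/4) ds = t^11/44.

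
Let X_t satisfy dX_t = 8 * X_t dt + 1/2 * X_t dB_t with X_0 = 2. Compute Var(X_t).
Var(X_t) = 4*(exp(t/4) - 1)*exp(16*t)

For GBM dX = mu X dt + sigma X dB with X_0 = x_0, apply Itô to Y = log X: dY = (mu - sigma^2/2) dt + sigma dB, so Y_t = log(x_0) + (mu - sigma^2/2) t + sigma B_t and hence X_t = x_0 * exp((mu - sigma^2/2) t + sigma B_t).
With mu = 8, sigma = 1/2, x_0 = 2, this gives:
  X_t = 2 * exp((63/8) * t + (1/2) * B_t).
Since sigma*B_t ~ Normal(0, sigma^2 t), E[exp(sigma*B_t)] = exp(sigma^2 t / 2); so E[X_t] = x_0 * exp((mu - sigma^2/2) t) * exp(sigma^2 t / 2) = x_0 * exp(mu t) = 2*exp(8*t).
Var(X_t) = E[X_t^2] - (E[X_t])^2 = x_0^2 * exp(2 mu t) * (exp(sigma^2 t) - 1) = 4*(exp(t/4) - 1)*exp(16*t).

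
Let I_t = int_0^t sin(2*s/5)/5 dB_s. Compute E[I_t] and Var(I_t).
E[I_t] = 0; Var(I_t) = t/50 - sin(4*t/5)/40

The Itô integral of a deterministic integrand f(s) has mean 0 because each increment f(s) * (B_{s+ds} - B_s) has mean 0. By the Itô isometry:
  Var( int_0^t f(s) dB_s ) = E[ (int_0^t f(s) dB_s)^2 ] = int_0^t f(s)^2 ds.
Here f(s) = sin(2*s/5)/5, so f(s)^2 = sin(2*s/5)^2/25. Integrate:
  int_0^t (sin(2*s/5)^2/25) ds = t/50 - sin(4*t/5)/40.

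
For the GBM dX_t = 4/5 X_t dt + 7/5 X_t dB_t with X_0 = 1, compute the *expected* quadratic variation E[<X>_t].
E[<X>_t] = 49*exp(89*t/25)/89 - 49/89

<X>_t = int_0^t ((7/5) * X_s)^2 ds. Taking expectation inside the integral: E[<X>_t] = (7/5)^2 * int_0^t E[X_s^2] ds. For GBM, E[X_s^2] = x_0^2 * exp((2 mu + sigma^2) s). Integrating:
  E[<X>_t] = (7/5)^2 * 1^2 * (exp((2*(4/5) + (7/5)^2) t) - 1) / (2*(4/5) + (7/5)^2)
           = (7/5)^2 * 1^2 * (exp((89/25) t) - 1) / (89/25) = 49*exp(89*t/25)/89 - 49/89.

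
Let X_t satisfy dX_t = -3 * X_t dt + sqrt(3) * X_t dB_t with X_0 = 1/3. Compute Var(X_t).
Var(X_t) = (exp(3*t) - 1)*exp(-6*t)/9

For GBM dX = mu X dt + sigma X dB with X_0 = x_0, apply Itô to Y = log X: dY = (mu - sigma^2/2) dt + sigma dB, so Y_t = log(x_0) + (mu - sigma^2/2) t + sigma B_t and hence X_t = x_0 * exp((mu - sigma^2/2) t + sigma B_t).
With mu = -3, sigma = sqrt(3), x_0 = 1/3, this gives:
  X_t = 1/3 * exp((-9/2) * t + (sqrt(3)) * B_t).
Since sigma*B_t ~ Normal(0, sigma^2 t), E[exp(sigma*B_t)] = exp(sigma^2 t / 2); so E[X_t] = x_0 * exp((mu - sigma^2/2) t) * exp(sigma^2 t / 2) = x_0 * exp(mu t) = exp(-3*t)/3.
Var(X_t) = E[X_t^2] - (E[X_t])^2 = x_0^2 * exp(2 mu t) * (exp(sigma^2 t) - 1) = (exp(3*t) - 1)*exp(-6*t)/9.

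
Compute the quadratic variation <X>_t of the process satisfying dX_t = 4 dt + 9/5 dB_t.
<X>_t = 81*t/25

For an Itô process dX_t = a(t) dt + b(t) dB_t, the quadratic variation is <X>_t = int_0^t b(s)^2 ds (the drift term does not contribute). Here b(s) = 9/5, so
  b(s)^2 = 81/25.
Integrating from 0 to t:
  <X>_t = int_0^t (81/25) ds = 81*t/25.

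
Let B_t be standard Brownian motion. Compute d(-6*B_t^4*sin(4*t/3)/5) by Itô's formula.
d(-6*B_t^4*sin(4*t/3)/5) = (4*B_t^2*(-2*B_t^2*cos(4*t/3) - 9*sin(4*t/3))/5) dt + (-24*B_t^3*sin(4*t/3)/5) dB_t

Itô's formula for f(t, x): d f(t, B_t) = (f_t + (1/2) f_xx) dt + f_x dB_t. Compute partials of f(t, x) = -6*x^4*sin(4*t/3)/5:
  f_t(t,x)  = -8*x^4*cos(4*t/3)/5
  f_x(t,x)  = -24*x^3*sin(4*t/3)/5
  f_xx(t,x) = -72*x^2*sin(4*t/3)/5
Assemble drift = f_t + (1/2) f_xx = 4*x^2*(-2*x^2*cos(4*t/3) - 9*sin(4*t/3))/5 and diffusion = f_x = -24*x^3*sin(4*t/3)/5. Substituting x = B_t:
  d(-6*B_t^4*sin(4*t/3)/5) = (4*B_t^2*(-2*B_t^2*cos(4*t/3) - 9*sin(4*t/3))/5) dt + (-24*B_t^3*sin(4*t/3)/5) dB_t.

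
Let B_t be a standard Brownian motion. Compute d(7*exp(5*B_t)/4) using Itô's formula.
d(7*exp(5*B_t)/4) = (175*exp(5*B_t)/8) dt + (35*exp(5*B_t)/4) dB_t

Itô's formula for f(B_t) gives d f(B_t) = f'(B_t) dB_t + (1/2) f''(B_t) dt. Compute derivatives of f(x) = 7*exp(5*x)/4:
  f'(x)  = 35*exp(5*x)/4
  f''(x) = 175*exp(5*x)/4
Substitute x = B_t and multiply the f'' term by 1/2:
  drift     = (1/2) * (175*exp(5*x)/4) evaluated at B_t = 175*exp(5*B_t)/8
  diffusion = (35*exp(5*x)/4) evaluated at B_t = 35*exp(5*B_t)/4
Therefore d(7*exp(5*B_t)/4) = (175*exp(5*B_t)/8) dt + (35*exp(5*B_t)/4) dB_t.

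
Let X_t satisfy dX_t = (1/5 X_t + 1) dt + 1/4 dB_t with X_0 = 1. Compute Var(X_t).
Var(X_t) = 5*exp(2*t/5)/32 - 5/32

The variance V(t) = Var(X_t) satisfies V'(t) = 2 a V(t) + c^2 with V(0) = 0 (drift coefficient is linear in X, diffusion is constant). With a = 1/5, c = 1/4, the solution is
  V(t) = (c^2 / (2 a)) * (exp(2 a t) - 1)
       = ((1/4)^2 / (2*(1/5))) * (exp((2/5) t) - 1)
       = 5*exp(2*t/5)/32 - 5/32.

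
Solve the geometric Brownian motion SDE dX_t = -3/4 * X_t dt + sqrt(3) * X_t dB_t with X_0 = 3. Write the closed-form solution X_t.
X_t = 3 * exp((-9/4) * t + (sqrt(3)) * B_t)

For GBM dX = mu X dt + sigma X dB with X_0 = x_0, apply Itô to Y = log X: dY = (mu - sigma^2/2) dt + sigma dB, so Y_t = log(x_0) + (mu - sigma^2/2) t + sigma B_t and hence X_t = x_0 * exp((mu - sigma^2/2) t + sigma B_t).
With mu = -3/4, sigma = sqrt(3), x_0 = 3, this gives:
  X_t = 3 * exp((-9/4) * t + (sqrt(3)) * B_t).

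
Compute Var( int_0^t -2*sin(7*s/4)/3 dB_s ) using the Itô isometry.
Var = 2*t/9 - 4*sin(7*t/2)/63

The Itô integral of a deterministic integrand f(s) has mean 0 because each increment f(s) * (B_{s+ds} - B_s) has mean 0. By the Itô isometry:
  Var( int_0^t f(s) dB_s ) = E[ (int_0^t f(s) dB_s)^2 ] = int_0^t f(s)^2 ds.
Here f(s) = -2*sin(7*s/4)/3, so f(s)^2 = 4*sin(7*s/4)^2/9. Integrate:
  int_0^t (4*sin(7*s/4)^2/9) ds = 2*t/9 - 4*sin(7*t/2)/63.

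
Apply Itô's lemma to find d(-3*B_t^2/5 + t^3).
d(-3*B_t^2/5 + t^3) = (3*t^2 - 3/5) dt + (-6*B_t/5) dB_t

Itô's formula for f(t, x): d f(t, B_t) = (f_t + (1/2) f_xx) dt + f_x dB_t. Compute partials of f(t, x) = t^3 - 3*x^2/5:
  f_t(t,x)  = 3*t^2
  f_x(t,x)  = -6*x/5
  f_xx(t,x) = -6/5
Assemble drift = f_t + (1/2) f_xx = 3*t^2 - 3/5 and diffusion = f_x = -6*x/5. Substituting x = B_t:
  d(-3*B_t^2/5 + t^3) = (3*t^2 - 3/5) dt + (-6*B_t/5) dB_t.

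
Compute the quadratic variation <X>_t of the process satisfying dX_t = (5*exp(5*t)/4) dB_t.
<X>_t = 5*exp(10*t)/32 - 5/32

For an Itô process dX_t = a(t) dt + b(t) dB_t, the quadratic variation is <X>_t = int_0^t b(s)^2 ds (the drift term does not contribute). Here b(s) = 5*exp(5*s)/4, so
  b(s)^2 = 25*exp(10*s)/16.
Integrating from 0 to t:
  <X>_t = int_0^t (25*exp(10*s)/16) ds = 5*exp(10*t)/32 - 5/32.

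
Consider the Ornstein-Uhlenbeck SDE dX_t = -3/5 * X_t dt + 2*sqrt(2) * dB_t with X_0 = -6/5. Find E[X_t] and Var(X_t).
E[X_t] = -6*exp(-3*t/5)/5; Var(X_t) = 20/3 - 20*exp(-6*t/5)/3

The OU SDE dX = -theta X dt + sigma dB admits the integrating factor exp(theta t): d(exp(theta t) X_t) = sigma exp(theta t) dB_t. Integrating from 0 to t:
  X_t = x_0 * exp(-theta t) + sigma * int_0^t exp(-theta (t-s)) dB_s.
The Itô integral has mean 0 and (by the Itô isometry) variance sigma^2 * int_0^t exp(-2 theta (t - s)) ds = sigma^2 * (1 - exp(-2 theta t)) / (2 theta).
With theta = 3/5, sigma = 2*sqrt(2), x_0 = -6/5:
  E[X_t] = -6/5 * exp(-3/5 t) = -6*exp(-3*t/5)/5
  Var(X_t) = (2*sqrt(2))^2 * (1 - exp(-2*3/5 t)) / (2 * 3/5) = 20/3 - 20*exp(-6*t/5)/3.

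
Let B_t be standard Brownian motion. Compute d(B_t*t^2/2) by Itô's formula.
d(B_t*t^2/2) = (B_t*t) dt + (t^2/2) dB_t

Itô's formula for f(t, x): d f(t, B_t) = (f_t + (1/2) f_xx) dt + f_x dB_t. Compute partials of f(t, x) = t^2*x/2:
  f_t(t,x)  = t*x
  f_x(t,x)  = t^2/2
  f_xx(t,x) = 0
Assemble drift = f_t + (1/2) f_xx = t*x and diffusion = f_x = t^2/2. Substituting x = B_t:
  d(B_t*t^2/2) = (B_t*t) dt + (t^2/2) dB_t.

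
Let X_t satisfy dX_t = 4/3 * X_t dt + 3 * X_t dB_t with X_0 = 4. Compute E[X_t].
E[X_t] = 4*exp(4*t/3)

For GBM dX = mu X dt + sigma X dB with X_0 = x_0, apply Itô to Y = log X: dY = (mu - sigma^2/2) dt + sigma dB, so Y_t = log(x_0) + (mu - sigma^2/2) t + sigma B_t and hence X_t = x_0 * exp((mu - sigma^2/2) t + sigma B_t).
With mu = 4/3, sigma = 3, x_0 = 4, this gives:
  X_t = 4 * exp((-19/6) * t + (3) * B_t).
Since sigma*B_t ~ Normal(0, sigma^2 t), E[exp(sigma*B_t)] = exp(sigma^2 t / 2); so E[X_t] = x_0 * exp((mu - sigma^2/2) t) * exp(sigma^2 t / 2) = x_0 * exp(mu t) = 4*exp(4*t/3).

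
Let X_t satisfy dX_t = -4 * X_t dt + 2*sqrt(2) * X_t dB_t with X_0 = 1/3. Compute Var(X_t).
Var(X_t) = 1/9 - exp(-8*t)/9

For GBM dX = mu X dt + sigma X dB with X_0 = x_0, apply Itô to Y = log X: dY = (mu - sigma^2/2) dt + sigma dB, so Y_t = log(x_0) + (mu - sigma^2/2) t + sigma B_t and hence X_t = x_0 * exp((mu - sigma^2/2) t + sigma B_t).
With mu = -4, sigma = 2*sqrt(2), x_0 = 1/3, this gives:
  X_t = 1/3 * exp((-8) * t + (2*sqrt(2)) * B_t).
Since sigma*B_t ~ Normal(0, sigma^2 t), E[exp(sigma*B_t)] = exp(sigma^2 t / 2); so E[X_t] = x_0 * exp((mu - sigma^2/2) t) * exp(sigma^2 t / 2) = x_0 * exp(mu t) = exp(-4*t)/3.
Var(X_t) = E[X_t^2] - (E[X_t])^2 = x_0^2 * exp(2 mu t) * (exp(sigma^2 t) - 1) = 1/9 - exp(-8*t)/9.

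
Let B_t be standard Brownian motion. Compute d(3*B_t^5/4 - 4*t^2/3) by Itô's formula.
d(3*B_t^5/4 - 4*t^2/3) = (15*B_t^3/2 - 8*t/3) dt + (15*B_t^4/4) dB_t

Itô's formula for f(t, x): d f(t, B_t) = (f_t + (1/2) f_xx) dt + f_x dB_t. Compute partials of f(t, x) = -4*t^2/3 + 3*x^5/4:
  f_t(t,x)  = -8*t/3
  f_x(t,x)  = 15*x^4/4
  f_xx(t,x) = 15*x^3
Assemble drift = f_t + (1/2) f_xx = -8*t/3 + 15*x^3/2 and diffusion = f_x = 15*x^4/4. Substituting x = B_t:
  d(3*B_t^5/4 - 4*t^2/3) = (15*B_t^3/2 - 8*t/3) dt + (15*B_t^4/4) dB_t.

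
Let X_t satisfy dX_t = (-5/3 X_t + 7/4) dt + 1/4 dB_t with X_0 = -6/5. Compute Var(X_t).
Var(X_t) = 3/160 - 3*exp(-10*t/3)/160

The variance V(t) = Var(X_t) satisfies V'(t) = 2 a V(t) + c^2 with V(0) = 0 (drift coefficient is linear in X, diffusion is constant). With a = -5/3, c = 1/4, the solution is
  V(t) = (c^2 / (2 a)) * (exp(2 a t) - 1)
       = ((1/4)^2 / (2*(-5/3))) * (exp((-10/3) t) - 1)
       = 3/160 - 3*exp(-10*t/3)/160.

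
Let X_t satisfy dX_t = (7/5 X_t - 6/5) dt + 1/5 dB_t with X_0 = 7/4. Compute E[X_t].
E[X_t] = 25*exp(7*t/5)/28 + 6/7

Taking expectations and using E[dB_t] = 0, the mean m(t) = E[X_t] satisfies the ODE m'(t) = a m(t) + b with m(0) = x_0. With a = 7/5, b = -6/5, x_0 = 7/4, the solution is
  m(t) = x_0 * exp(a t) + (b/a) * (exp(a t) - 1)
       = (7/4) * exp((7/5) t) + ((-6/5)/(7/5)) * (exp((7/5) t) - 1)
       = 25*exp(7*t/5)/28 + 6/7.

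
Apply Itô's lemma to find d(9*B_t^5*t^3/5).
d(9*B_t^5*t^3/5) = (B_t^3*t^2*(27*B_t^2/5 + 18*t)) dt + (9*B_t^4*t^3) dB_t

Itô's formula for f(t, x): d f(t, B_t) = (f_t + (1/2) f_xx) dt + f_x dB_t. Compute partials of f(t, x) = 9*t^3*x^5/5:
  f_t(t,x)  = 27*t^2*x^5/5
  f_x(t,x)  = 9*t^3*x^4
  f_xx(t,x) = 36*t^3*x^3
Assemble drift = f_t + (1/2) f_xx = t^2*x^3*(18*t + 27*x^2/5) and diffusion = f_x = 9*t^3*x^4. Substituting x = B_t:
  d(9*B_t^5*t^3/5) = (B_t^3*t^2*(27*B_t^2/5 + 18*t)) dt + (9*B_t^4*t^3) dB_t.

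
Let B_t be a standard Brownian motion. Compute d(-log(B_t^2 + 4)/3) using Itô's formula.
d(-log(B_t^2 + 4)/3) = ((B_t^2 - 4)/(3*(B_t^2 + 4)^2)) dt + (-2*B_t/(3*B_t^2 + 12)) dB_t

Itô's formula for f(B_t) gives d f(B_t) = f'(B_t) dB_t + (1/2) f''(B_t) dt. Compute derivatives of f(x) = -log(x^2 + 4)/3:
  f'(x)  = -2*x/(3*x^2 + 12)
  f''(x) = 2*(x^2 - 4)/(3*(x^2 + 4)^2)
Substitute x = B_t and multiply the f'' term by 1/2:
  drift     = (1/2) * (2*(x^2 - 4)/(3*(x^2 + 4)^2)) evaluated at B_t = (B_t^2 - 4)/(3*(B_t^2 + 4)^2)
  diffusion = (-2*x/(3*x^2 + 12)) evaluated at B_t = -2*B_t/(3*B_t^2 + 12)
Therefore d(-log(B_t^2 + 4)/3) = ((B_t^2 - 4)/(3*(B_t^2 + 4)^2)) dt + (-2*B_t/(3*B_t^2 + 12)) dB_t.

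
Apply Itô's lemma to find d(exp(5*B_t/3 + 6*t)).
d(exp(5*B_t/3 + 6*t)) = (133*exp(5*B_t/3 + 6*t)/18) dt + (5*exp(5*B_t/3 + 6*t)/3) dB_t

Itô's formula for f(t, x): d f(t, B_t) = (f_t + (1/2) f_xx) dt + f_x dB_t. Compute partials of f(t, x) = exp(6*t + 5*x/3):
  f_t(t,x)  = 6*exp(6*t + 5*x/3)
  f_x(t,x)  = 5*exp(6*t + 5*x/3)/3
  f_xx(t,x) = 25*exp(6*t + 5*x/3)/9
Assemble drift = f_t + (1/2) f_xx = 133*exp(6*t + 5*x/3)/18 and diffusion = f_x = 5*exp(6*t + 5*x/3)/3. Substituting x = B_t:
  d(exp(5*B_t/3 + 6*t)) = (133*exp(5*B_t/3 + 6*t)/18) dt + (5*exp(5*B_t/3 + 6*t)/3) dB_t.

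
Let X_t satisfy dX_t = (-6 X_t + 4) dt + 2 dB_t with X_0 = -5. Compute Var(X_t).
Var(X_t) = 1/3 - exp(-12*t)/3

The variance V(t) = Var(X_t) satisfies V'(t) = 2 a V(t) + c^2 with V(0) = 0 (drift coefficient is linear in X, diffusion is constant). With a = -6, c = 2, the solution is
  V(t) = (c^2 / (2 a)) * (exp(2 a t) - 1)
       = (2^2 / (2*(-6))) * (exp((-12) t) - 1)
       = 1/3 - exp(-12*t)/3.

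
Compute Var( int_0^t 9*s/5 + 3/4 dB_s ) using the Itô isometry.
Var = 9*t*(48*t^2 + 60*t + 25)/400

The Itô integral of a deterministic integrand f(s) has mean 0 because each increment f(s) * (B_{s+ds} - B_s) has mean 0. By the Itô isometry:
  Var( int_0^t f(s) dB_s ) = E[ (int_0^t f(s) dB_s)^2 ] = int_0^t f(s)^2 ds.
Here f(s) = 9*s/5 + 3/4, so f(s)^2 = 9*(12*s + 5)^2/400. Integrate:
  int_0^t (9*(12*s + 5)^2/400) ds = 9*t*(48*t^2 + 60*t + 25)/400.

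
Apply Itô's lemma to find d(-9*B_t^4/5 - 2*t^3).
d(-9*B_t^4/5 - 2*t^3) = (-54*B_t^2/5 - 6*t^2) dt + (-36*B_t^3/5) dB_t

Itô's formula for f(t, x): d f(t, B_t) = (f_t + (1/2) f_xx) dt + f_x dB_t. Compute partials of f(t, x) = -2*t^3 - 9*x^4/5:
  f_t(t,x)  = -6*t^2
  f_x(t,x)  = -36*x^3/5
  f_xx(t,x) = -108*x^2/5
Assemble drift = f_t + (1/2) f_xx = -6*t^2 - 54*x^2/5 and diffusion = f_x = -36*x^3/5. Substituting x = B_t:
  d(-9*B_t^4/5 - 2*t^3) = (-54*B_t^2/5 - 6*t^2) dt + (-36*B_t^3/5) dB_t.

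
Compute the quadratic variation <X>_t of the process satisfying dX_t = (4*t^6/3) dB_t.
<X>_t = 16*t^13/117

For an Itô process dX_t = a(t) dt + b(t) dB_t, the quadratic variation is <X>_t = int_0^t b(s)^2 ds (the drift term does not contribute). Here b(s) = 4*s^6/3, so
  b(s)^2 = 16*s^12/9.
Integrating from 0 to t:
  <X>_t = int_0^t (16*s^12/9) ds = 16*t^13/117.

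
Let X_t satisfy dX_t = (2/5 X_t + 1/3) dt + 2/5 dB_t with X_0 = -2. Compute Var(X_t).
Var(X_t) = exp(4*t/5)/5 - 1/5

The variance V(t) = Var(X_t) satisfies V'(t) = 2 a V(t) + c^2 with V(0) = 0 (drift coefficient is linear in X, diffusion is constant). With a = 2/5, c = 2/5, the solution is
  V(t) = (c^2 / (2 a)) * (exp(2 a t) - 1)
       = ((2/5)^2 / (2*(2/5))) * (exp((4/5) t) - 1)
       = exp(4*t/5)/5 - 1/5.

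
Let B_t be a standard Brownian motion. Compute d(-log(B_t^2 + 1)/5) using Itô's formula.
d(-log(B_t^2 + 1)/5) = ((B_t^2 - 1)/(5*(B_t^2 + 1)^2)) dt + (-2*B_t/(5*B_t^2 + 5)) dB_t

Itô's formula for f(B_t) gives d f(B_t) = f'(B_t) dB_t + (1/2) f''(B_t) dt. Compute derivatives of f(x) = -log(x^2 + 1)/5:
  f'(x)  = -2*x/(5*x^2 + 5)
  f''(x) = 2*(x^2 - 1)/(5*(x^2 + 1)^2)
Substitute x = B_t and multiply the f'' term by 1/2:
  drift     = (1/2) * (2*(x^2 - 1)/(5*(x^2 + 1)^2)) evaluated at B_t = (B_t^2 - 1)/(5*(B_t^2 + 1)^2)
  diffusion = (-2*x/(5*x^2 + 5)) evaluated at B_t = -2*B_t/(5*B_t^2 + 5)
Therefore d(-log(B_t^2 + 1)/5) = ((B_t^2 - 1)/(5*(B_t^2 + 1)^2)) dt + (-2*B_t/(5*B_t^2 + 5)) dB_t.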